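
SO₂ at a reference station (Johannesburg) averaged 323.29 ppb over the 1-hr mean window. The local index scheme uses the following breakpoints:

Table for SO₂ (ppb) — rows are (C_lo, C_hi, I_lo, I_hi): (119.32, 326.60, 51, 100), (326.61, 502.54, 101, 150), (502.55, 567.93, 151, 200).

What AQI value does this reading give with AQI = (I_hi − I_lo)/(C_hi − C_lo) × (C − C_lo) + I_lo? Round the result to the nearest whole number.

SO₂: row 119.32–326.60 (AQI 51–100). (100−51)·(323.29−119.32)/(326.60−119.32) + 51 = 49·203.97/207.28 + 51 ≈ 99.22 → 99.

99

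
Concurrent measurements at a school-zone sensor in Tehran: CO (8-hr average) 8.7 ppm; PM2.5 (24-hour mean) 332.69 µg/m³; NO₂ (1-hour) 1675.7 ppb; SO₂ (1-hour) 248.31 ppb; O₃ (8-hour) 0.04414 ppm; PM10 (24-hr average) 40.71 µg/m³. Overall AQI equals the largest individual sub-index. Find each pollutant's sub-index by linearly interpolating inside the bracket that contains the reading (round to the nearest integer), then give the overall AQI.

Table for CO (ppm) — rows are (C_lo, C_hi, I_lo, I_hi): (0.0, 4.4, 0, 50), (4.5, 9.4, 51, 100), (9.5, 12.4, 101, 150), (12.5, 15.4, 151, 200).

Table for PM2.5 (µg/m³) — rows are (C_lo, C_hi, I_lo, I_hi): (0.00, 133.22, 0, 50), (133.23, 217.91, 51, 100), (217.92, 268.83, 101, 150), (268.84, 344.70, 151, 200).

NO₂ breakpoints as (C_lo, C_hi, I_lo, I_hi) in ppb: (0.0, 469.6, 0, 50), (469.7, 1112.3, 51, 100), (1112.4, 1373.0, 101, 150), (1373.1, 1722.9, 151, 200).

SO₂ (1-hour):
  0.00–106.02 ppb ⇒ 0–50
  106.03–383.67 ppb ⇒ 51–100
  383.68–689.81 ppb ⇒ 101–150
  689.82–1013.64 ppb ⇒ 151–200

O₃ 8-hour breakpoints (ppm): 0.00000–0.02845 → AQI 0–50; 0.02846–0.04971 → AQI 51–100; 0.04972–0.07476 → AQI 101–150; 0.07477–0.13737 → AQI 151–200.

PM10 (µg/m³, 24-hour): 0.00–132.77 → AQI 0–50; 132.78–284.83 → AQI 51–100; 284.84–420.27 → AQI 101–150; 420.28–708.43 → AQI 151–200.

193

CO: 8.7 ∈ [4.5, 9.4] ↔ index [51, 100].
51 + (8.7−4.5)·(100−51)/(9.4−4.5) = 51 + 4.2·49/4.9 ≈ 93.00, so AQI = 93.
PM2.5: 332.69 ∈ [268.84, 344.70] ↔ index [151, 200].
151 + (332.69−268.84)·(200−151)/(344.70−268.84) = 151 + 63.85·49/75.86 ≈ 192.24, so AQI = 192.
NO₂: 1675.7 lies in 1373.1–1722.9, so I_lo=151, I_hi=200, C_lo=1373.1, C_hi=1722.9.
(200−151)/(1722.9−1373.1) × (1675.7−1373.1) + 151 = 49/349.8 × 302.6 + 151 ≈ 193.39 → 193.
SO₂: 248.31 lies in 106.03–383.67, so I_lo=51, I_hi=100, C_lo=106.03, C_hi=383.67.
(100−51)/(383.67−106.03) × (248.31−106.03) + 51 = 49/277.64 × 142.28 + 51 ≈ 76.11 → 76.
O₃: row 0.02846–0.04971 (AQI 51–100). (100−51)·(0.04414−0.02846)/(0.04971−0.02846) + 51 = 49·0.01568/0.02125 + 51 ≈ 87.16 → 87.
PM10: 40.71 lies in 0.00–132.77, so I_lo=0, I_hi=50, C_lo=0.00, C_hi=132.77.
(50−0)/(132.77−0.00) × (40.71−0.00) + 0 = 50/132.77 × 40.71 + 0 ≈ 15.33 → 15.
Sub-indices: CO→93, PM2.5→192, NO₂→193, SO₂→76, O₃→87, PM10→15. Overall AQI = max = 193; dominant pollutant is NO₂.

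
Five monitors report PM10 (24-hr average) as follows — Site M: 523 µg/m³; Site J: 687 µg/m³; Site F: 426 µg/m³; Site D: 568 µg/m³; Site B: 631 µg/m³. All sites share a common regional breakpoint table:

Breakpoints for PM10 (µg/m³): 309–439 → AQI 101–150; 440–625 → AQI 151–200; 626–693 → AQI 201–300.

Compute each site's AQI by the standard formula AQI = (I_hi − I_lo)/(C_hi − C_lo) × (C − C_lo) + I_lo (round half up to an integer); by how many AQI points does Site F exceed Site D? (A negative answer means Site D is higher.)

Site M: 523 ∈ [440, 625] ↔ index [151, 200].
151 + (523−440)·(200−151)/(625−440) = 151 + 83·49/185 ≈ 172.98, so AQI = 173.
Site J: row 626–693 (AQI 201–300). (300−201)·(687−626)/(693−626) + 201 = 99·61/67 + 201 ≈ 291.13 → 291.
Site F: row 309–439 (AQI 101–150). (150−101)·(426−309)/(439−309) + 101 = 49·117/130 + 101 ≈ 145.10 → 145.
Site D: 568 ∈ [440, 625] ↔ index [151, 200].
151 + (568−440)·(200−151)/(625−440) = 151 + 128·49/185 ≈ 184.90, so AQI = 185.
Site B: row 626–693 (AQI 201–300). (300−201)·(631−626)/(693−626) + 201 = 99·5/67 + 201 ≈ 208.39 → 208.
AQIs: Site M=173, Site J=291, Site F=145, Site D=185, Site B=208. Site F (145) − Site D (185) = -40.

-40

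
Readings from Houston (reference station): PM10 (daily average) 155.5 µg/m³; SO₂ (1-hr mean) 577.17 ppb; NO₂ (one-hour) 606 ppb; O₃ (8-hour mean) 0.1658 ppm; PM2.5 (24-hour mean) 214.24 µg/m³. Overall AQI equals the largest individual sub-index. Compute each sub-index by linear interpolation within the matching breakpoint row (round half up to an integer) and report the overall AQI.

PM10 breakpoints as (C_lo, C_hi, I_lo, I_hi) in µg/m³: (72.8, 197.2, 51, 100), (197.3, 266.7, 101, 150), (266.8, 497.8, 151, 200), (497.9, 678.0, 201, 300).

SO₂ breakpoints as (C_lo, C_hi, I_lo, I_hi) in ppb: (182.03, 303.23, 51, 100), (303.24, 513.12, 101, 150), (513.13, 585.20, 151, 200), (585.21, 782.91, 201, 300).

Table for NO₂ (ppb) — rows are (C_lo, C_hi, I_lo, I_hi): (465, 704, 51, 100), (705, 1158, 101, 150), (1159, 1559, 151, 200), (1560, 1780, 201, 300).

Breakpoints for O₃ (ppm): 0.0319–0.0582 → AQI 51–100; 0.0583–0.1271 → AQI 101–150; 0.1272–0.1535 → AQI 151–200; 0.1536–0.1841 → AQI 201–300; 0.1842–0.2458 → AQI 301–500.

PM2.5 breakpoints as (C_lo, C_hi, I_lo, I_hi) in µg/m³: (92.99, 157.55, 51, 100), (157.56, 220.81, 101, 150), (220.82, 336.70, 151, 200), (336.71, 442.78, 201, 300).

241

PM10 155.5: bracket 72.8–197.2 → index 51–100; slope 49/124.4, offset 82.7.
AQI = 51 + 49/124.4·82.7 ≈ 83.57 ⇒ 84.
SO₂: 577.17 lies in 513.13–585.20, so I_lo=151, I_hi=200, C_lo=513.13, C_hi=585.20.
(200−151)/(585.20−513.13) × (577.17−513.13) + 151 = 49/72.07 × 64.04 + 151 ≈ 194.54 → 195.
NO₂: 606 ∈ [465, 704] ↔ index [51, 100].
51 + (606−465)·(100−51)/(704−465) = 51 + 141·49/239 ≈ 79.91, so AQI = 80.
O₃: 0.1658 lies in 0.1536–0.1841, so I_lo=201, I_hi=300, C_lo=0.1536, C_hi=0.1841.
(300−201)/(0.1841−0.1536) × (0.1658−0.1536) + 201 = 99/0.0305 × 0.0122 + 201 ≈ 240.60 → 241.
PM2.5: 214.24 ∈ [157.56, 220.81] ↔ index [101, 150].
101 + (214.24−157.56)·(150−101)/(220.81−157.56) = 101 + 56.68·49/63.25 ≈ 144.91, so AQI = 145.
Sub-indices: PM10→84, SO₂→195, NO₂→80, O₃→241, PM2.5→145. Overall AQI = max = 241; dominant pollutant is O₃.
AQI 241: Very Unhealthy.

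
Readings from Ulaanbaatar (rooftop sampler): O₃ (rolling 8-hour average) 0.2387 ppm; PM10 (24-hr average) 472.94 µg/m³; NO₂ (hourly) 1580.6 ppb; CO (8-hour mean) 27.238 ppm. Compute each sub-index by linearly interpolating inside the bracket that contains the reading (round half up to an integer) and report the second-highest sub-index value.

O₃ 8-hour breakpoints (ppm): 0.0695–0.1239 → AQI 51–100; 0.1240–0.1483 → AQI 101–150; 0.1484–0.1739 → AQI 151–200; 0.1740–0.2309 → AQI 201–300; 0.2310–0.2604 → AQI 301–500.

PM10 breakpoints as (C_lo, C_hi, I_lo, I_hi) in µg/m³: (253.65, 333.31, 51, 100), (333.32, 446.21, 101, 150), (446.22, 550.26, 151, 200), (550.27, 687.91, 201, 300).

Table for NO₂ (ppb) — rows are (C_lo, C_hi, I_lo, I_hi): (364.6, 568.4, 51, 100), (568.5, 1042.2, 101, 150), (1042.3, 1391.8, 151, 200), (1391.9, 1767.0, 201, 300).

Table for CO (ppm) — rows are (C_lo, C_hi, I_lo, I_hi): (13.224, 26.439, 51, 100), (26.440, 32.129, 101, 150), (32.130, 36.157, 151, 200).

251

O₃: 0.2387 lies in 0.2310–0.2604, so I_lo=301, I_hi=500, C_lo=0.2310, C_hi=0.2604.
(500−301)/(0.2604−0.2310) × (0.2387−0.2310) + 301 = 199/0.0294 × 0.0077 + 301 ≈ 353.12 → 353.
PM10: 472.94 lies in 446.22–550.26, so I_lo=151, I_hi=200, C_lo=446.22, C_hi=550.26.
(200−151)/(550.26−446.22) × (472.94−446.22) + 151 = 49/104.04 × 26.72 + 151 ≈ 163.58 → 164.
NO₂ 1580.6: bracket 1391.9–1767.0 → index 201–300; slope 99/375.1, offset 188.7.
AQI = 201 + 99/375.1·188.7 ≈ 250.80 ⇒ 251.
CO: 27.238 lies in 26.440–32.129, so I_lo=101, I_hi=150, C_lo=26.440, C_hi=32.129.
(150−101)/(32.129−26.440) × (27.238−26.440) + 101 = 49/5.689 × 0.798 + 101 ≈ 107.87 → 108.
Sub-indices: O₃→353, PM10→164, NO₂→251, CO→108. Ranked high→low: 353, 251, 164, 108. Second-highest sub-index = 251.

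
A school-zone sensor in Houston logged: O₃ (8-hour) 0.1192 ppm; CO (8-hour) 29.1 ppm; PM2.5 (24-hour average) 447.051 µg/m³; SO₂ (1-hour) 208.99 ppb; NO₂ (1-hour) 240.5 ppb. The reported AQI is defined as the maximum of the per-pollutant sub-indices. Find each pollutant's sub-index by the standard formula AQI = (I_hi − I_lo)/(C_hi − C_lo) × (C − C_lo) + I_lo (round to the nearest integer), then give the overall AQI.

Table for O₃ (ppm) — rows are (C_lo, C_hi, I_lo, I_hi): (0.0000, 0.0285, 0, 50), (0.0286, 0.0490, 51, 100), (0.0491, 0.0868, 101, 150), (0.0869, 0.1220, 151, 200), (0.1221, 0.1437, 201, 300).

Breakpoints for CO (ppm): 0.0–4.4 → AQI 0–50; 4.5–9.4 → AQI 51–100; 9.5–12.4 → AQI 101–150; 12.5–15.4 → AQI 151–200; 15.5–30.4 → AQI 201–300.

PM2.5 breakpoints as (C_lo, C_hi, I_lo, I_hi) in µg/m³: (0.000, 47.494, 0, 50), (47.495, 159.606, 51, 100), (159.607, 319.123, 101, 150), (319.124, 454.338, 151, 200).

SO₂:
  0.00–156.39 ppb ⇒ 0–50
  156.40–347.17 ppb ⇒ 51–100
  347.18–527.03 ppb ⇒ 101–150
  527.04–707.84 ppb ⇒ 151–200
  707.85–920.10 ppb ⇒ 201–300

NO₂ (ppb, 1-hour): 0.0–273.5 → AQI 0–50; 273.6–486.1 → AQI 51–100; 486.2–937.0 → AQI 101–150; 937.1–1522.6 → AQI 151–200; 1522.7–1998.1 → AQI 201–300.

O₃: 0.1192 lies in 0.0869–0.1220, so I_lo=151, I_hi=200, C_lo=0.0869, C_hi=0.1220.
(200−151)/(0.1220−0.0869) × (0.1192−0.0869) + 151 = 49/0.0351 × 0.0323 + 151 ≈ 196.09 → 196.
CO 29.1: bracket 15.5–30.4 → index 201–300; slope 99/14.9, offset 13.6.
AQI = 201 + 99/14.9·13.6 ≈ 291.36 ⇒ 291.
PM2.5 447.051: bracket 319.124–454.338 → index 151–200; slope 49/135.214, offset 127.927.
AQI = 151 + 49/135.214·127.927 ≈ 197.36 ⇒ 197.
SO₂: 208.99 lies in 156.40–347.17, so I_lo=51, I_hi=100, C_lo=156.40, C_hi=347.17.
(100−51)/(347.17−156.40) × (208.99−156.40) + 51 = 49/190.77 × 52.59 + 51 ≈ 64.51 → 65.
NO₂: 240.5 ∈ [0.0, 273.5] ↔ index [0, 50].
0 + (240.5−0.0)·(50−0)/(273.5−0.0) = 0 + 240.5·50/273.5 ≈ 43.97, so AQI = 44.
Sub-indices: O₃→196, CO→291, PM2.5→197, SO₂→65, NO₂→44. Overall AQI = max = 291; dominant pollutant is CO.
AQI 291: Very Unhealthy.

291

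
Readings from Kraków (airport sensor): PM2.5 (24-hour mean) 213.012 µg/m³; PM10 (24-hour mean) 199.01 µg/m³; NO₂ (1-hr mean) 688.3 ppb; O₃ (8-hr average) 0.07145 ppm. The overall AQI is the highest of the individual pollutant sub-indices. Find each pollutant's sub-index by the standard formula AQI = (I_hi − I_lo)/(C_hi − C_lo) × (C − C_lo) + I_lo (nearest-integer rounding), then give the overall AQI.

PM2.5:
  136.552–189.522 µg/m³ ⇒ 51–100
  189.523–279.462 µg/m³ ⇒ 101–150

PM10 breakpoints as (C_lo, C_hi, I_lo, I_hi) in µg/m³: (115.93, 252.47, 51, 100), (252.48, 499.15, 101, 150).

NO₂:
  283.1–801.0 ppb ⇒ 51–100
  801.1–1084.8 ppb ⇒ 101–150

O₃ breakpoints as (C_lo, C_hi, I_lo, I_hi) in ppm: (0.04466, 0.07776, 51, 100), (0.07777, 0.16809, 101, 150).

PM2.5: 213.012 lies in 189.523–279.462, so I_lo=101, I_hi=150, C_lo=189.523, C_hi=279.462.
(150−101)/(279.462−189.523) × (213.012−189.523) + 101 = 49/89.939 × 23.489 + 101 ≈ 113.80 → 114.
PM10 199.01: bracket 115.93–252.47 → index 51–100; slope 49/136.54, offset 83.08.
AQI = 51 + 49/136.54·83.08 ≈ 80.81 ⇒ 81.
NO₂ 688.3: bracket 283.1–801.0 → index 51–100; slope 49/517.9, offset 405.2.
AQI = 51 + 49/517.9·405.2 ≈ 89.34 ⇒ 89.
O₃ 0.07145: bracket 0.04466–0.07776 → index 51–100; slope 49/0.03310, offset 0.02679.
AQI = 51 + 49/0.03310·0.02679 ≈ 90.66 ⇒ 91.
Sub-indices: PM2.5→114, PM10→81, NO₂→89, O₃→91. Overall AQI = max = 114; dominant pollutant is PM2.5.

114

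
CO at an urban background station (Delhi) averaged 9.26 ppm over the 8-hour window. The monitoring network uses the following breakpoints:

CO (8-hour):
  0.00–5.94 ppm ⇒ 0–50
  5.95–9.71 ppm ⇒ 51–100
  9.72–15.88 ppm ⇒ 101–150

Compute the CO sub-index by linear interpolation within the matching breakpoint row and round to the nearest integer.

CO: row 5.95–9.71 (AQI 51–100). (100−51)·(9.26−5.95)/(9.71−5.95) + 51 = 49·3.31/3.76 + 51 ≈ 94.14 → 94.
AQI 94 falls in the Moderate category.

94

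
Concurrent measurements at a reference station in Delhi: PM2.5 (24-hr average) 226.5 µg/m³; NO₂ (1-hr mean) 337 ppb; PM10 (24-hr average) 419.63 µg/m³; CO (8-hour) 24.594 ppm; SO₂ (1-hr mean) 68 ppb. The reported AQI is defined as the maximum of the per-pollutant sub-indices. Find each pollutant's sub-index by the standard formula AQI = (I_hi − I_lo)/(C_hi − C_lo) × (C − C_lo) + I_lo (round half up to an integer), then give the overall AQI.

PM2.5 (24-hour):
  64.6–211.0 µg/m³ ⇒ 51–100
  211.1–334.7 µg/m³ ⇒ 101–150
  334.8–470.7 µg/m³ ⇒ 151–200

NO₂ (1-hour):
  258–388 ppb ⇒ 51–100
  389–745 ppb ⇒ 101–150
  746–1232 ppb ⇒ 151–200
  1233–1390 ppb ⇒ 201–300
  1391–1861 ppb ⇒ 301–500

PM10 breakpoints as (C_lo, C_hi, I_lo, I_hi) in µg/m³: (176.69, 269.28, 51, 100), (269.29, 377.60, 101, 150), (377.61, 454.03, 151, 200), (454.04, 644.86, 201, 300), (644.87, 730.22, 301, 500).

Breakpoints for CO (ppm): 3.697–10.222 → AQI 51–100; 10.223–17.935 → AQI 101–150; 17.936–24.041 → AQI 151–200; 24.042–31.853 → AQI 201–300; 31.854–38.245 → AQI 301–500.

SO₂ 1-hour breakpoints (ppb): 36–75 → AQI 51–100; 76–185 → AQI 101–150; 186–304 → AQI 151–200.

PM2.5: row 211.1–334.7 (AQI 101–150). (150−101)·(226.5−211.1)/(334.7−211.1) + 101 = 49·15.4/123.6 + 101 ≈ 107.11 → 107.
NO₂ 337: bracket 258–388 → index 51–100; slope 49/130, offset 79.
AQI = 51 + 49/130·79 ≈ 80.78 ⇒ 81.
PM10: 419.63 lies in 377.61–454.03, so I_lo=151, I_hi=200, C_lo=377.61, C_hi=454.03.
(200−151)/(454.03−377.61) × (419.63−377.61) + 151 = 49/76.42 × 42.02 + 151 ≈ 177.94 → 178.
CO: 24.594 ∈ [24.042, 31.853] ↔ index [201, 300].
201 + (24.594−24.042)·(300−201)/(31.853−24.042) = 201 + 0.552·99/7.811 ≈ 208.00, so AQI = 208.
SO₂: 68 lies in 36–75, so I_lo=51, I_hi=100, C_lo=36, C_hi=75.
(100−51)/(75−36) × (68−36) + 51 = 49/39 × 32 + 51 ≈ 91.21 → 91.
Sub-indices: PM2.5→107, NO₂→81, PM10→178, CO→208, SO₂→91. Overall AQI = max = 208; dominant pollutant is CO.
AQI 208: Very Unhealthy.

208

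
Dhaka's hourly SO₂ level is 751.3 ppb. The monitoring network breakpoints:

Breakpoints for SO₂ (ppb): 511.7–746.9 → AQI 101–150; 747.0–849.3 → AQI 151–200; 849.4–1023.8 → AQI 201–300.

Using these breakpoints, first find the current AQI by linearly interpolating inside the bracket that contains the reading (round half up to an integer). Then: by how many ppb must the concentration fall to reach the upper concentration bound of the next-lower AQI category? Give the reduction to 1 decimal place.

SO₂ 751.3: bracket 747.0–849.3 → index 151–200; slope 49/102.3, offset 4.3.
AQI = 151 + 49/102.3·4.3 ≈ 153.06 ⇒ 153.
Current AQI 153 is in the Unhealthy range (151–200). The next-lower category tops out at AQI 150, whose upper concentration bound is 746.9 ppb.
Reduction needed = 751.3 − 746.9 = 4.4 ppb.

4.4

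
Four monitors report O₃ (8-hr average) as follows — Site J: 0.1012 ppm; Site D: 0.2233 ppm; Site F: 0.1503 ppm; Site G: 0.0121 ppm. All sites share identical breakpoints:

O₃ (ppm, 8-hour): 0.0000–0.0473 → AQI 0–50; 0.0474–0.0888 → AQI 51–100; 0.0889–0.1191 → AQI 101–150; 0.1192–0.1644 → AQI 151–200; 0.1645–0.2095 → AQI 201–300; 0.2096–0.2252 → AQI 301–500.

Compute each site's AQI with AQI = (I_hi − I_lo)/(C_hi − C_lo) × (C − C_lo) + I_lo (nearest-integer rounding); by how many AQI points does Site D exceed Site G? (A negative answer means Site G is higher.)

Site J 0.1012: bracket 0.0889–0.1191 → index 101–150; slope 49/0.0302, offset 0.0123.
AQI = 101 + 49/0.0302·0.0123 ≈ 120.96 ⇒ 121.
Site D: 0.2233 ∈ [0.2096, 0.2252] ↔ index [301, 500].
301 + (0.2233−0.2096)·(500−301)/(0.2252−0.2096) = 301 + 0.0137·199/0.0156 ≈ 475.76, so AQI = 476.
Site F: row 0.1192–0.1644 (AQI 151–200). (200−151)·(0.1503−0.1192)/(0.1644−0.1192) + 151 = 49·0.0311/0.0452 + 151 ≈ 184.71 → 185.
Site G: row 0.0000–0.0473 (AQI 0–50). (50−0)·(0.0121−0.0000)/(0.0473−0.0000) + 0 = 50·0.0121/0.0473 + 0 ≈ 12.79 → 13.
AQIs: Site J=121, Site D=476, Site F=185, Site G=13. Site D (476) − Site G (13) = 463.

463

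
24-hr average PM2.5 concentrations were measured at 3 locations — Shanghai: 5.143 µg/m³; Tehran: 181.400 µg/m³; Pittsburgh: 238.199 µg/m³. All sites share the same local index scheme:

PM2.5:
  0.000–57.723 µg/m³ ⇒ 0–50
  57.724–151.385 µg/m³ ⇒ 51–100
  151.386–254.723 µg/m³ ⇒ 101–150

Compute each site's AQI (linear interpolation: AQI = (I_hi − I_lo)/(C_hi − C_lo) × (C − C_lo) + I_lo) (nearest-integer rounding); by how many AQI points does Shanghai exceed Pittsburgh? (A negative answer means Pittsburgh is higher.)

-138

Shanghai: 5.143 ∈ [0.000, 57.723] ↔ index [0, 50].
0 + (5.143−0.000)·(50−0)/(57.723−0.000) = 0 + 5.143·50/57.723 ≈ 4.45, so AQI = 4.
Tehran: 181.400 lies in 151.386–254.723, so I_lo=101, I_hi=150, C_lo=151.386, C_hi=254.723.
(150−101)/(254.723−151.386) × (181.400−151.386) + 101 = 49/103.337 × 30.014 + 101 ≈ 115.23 → 115.
Pittsburgh: 238.199 ∈ [151.386, 254.723] ↔ index [101, 150].
101 + (238.199−151.386)·(150−101)/(254.723−151.386) = 101 + 86.813·49/103.337 ≈ 142.16, so AQI = 142.
AQIs: Shanghai=4, Tehran=115, Pittsburgh=142. Shanghai (4) − Pittsburgh (142) = -138.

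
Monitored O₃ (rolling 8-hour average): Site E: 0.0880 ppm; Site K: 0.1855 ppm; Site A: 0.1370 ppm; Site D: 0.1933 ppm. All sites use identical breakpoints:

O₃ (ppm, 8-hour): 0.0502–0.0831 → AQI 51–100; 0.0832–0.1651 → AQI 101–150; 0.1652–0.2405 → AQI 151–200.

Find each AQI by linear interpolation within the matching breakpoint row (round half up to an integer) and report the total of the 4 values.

Site E 0.0880: bracket 0.0832–0.1651 → index 101–150; slope 49/0.0819, offset 0.0048.
AQI = 101 + 49/0.0819·0.0048 ≈ 103.87 ⇒ 104.
Site K: row 0.1652–0.2405 (AQI 151–200). (200−151)·(0.1855−0.1652)/(0.2405−0.1652) + 151 = 49·0.0203/0.0753 + 151 ≈ 164.21 → 164.
Site A 0.1370: bracket 0.0832–0.1651 → index 101–150; slope 49/0.0819, offset 0.0538.
AQI = 101 + 49/0.0819·0.0538 ≈ 133.19 ⇒ 133.
Site D 0.1933: bracket 0.1652–0.2405 → index 151–200; slope 49/0.0753, offset 0.0281.
AQI = 151 + 49/0.0753·0.0281 ≈ 169.29 ⇒ 169.
AQIs: Site E=104, Site K=164, Site A=133, Site D=169. Sum = 104 + 164 + 133 + 169 = 570.

570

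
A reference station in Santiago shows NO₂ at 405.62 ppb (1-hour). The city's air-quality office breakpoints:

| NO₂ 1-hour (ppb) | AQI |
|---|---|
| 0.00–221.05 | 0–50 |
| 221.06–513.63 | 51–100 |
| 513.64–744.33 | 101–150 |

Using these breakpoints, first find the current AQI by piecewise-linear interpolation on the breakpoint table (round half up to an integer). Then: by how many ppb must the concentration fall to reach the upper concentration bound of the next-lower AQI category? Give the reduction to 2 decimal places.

NO₂ 405.62: bracket 221.06–513.63 → index 51–100; slope 49/292.57, offset 184.56.
AQI = 51 + 49/292.57·184.56 ≈ 81.91 ⇒ 82.
Current AQI 82 is in the Moderate range (51–100). The next-lower category tops out at AQI 50, whose upper concentration bound is 221.05 ppb.
Reduction needed = 405.62 − 221.05 = 184.57 ppb.

184.57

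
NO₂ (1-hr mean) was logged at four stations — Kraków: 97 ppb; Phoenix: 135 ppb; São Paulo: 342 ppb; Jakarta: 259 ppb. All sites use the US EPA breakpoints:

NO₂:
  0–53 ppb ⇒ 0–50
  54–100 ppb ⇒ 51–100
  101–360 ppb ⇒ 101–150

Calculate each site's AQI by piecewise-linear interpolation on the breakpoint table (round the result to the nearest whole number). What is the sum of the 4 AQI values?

482

Kraków: 97 ∈ [54, 100] ↔ index [51, 100].
51 + (97−54)·(100−51)/(100−54) = 51 + 43·49/46 ≈ 96.80, so AQI = 97.
Phoenix 135: bracket 101–360 → index 101–150; slope 49/259, offset 34.
AQI = 101 + 49/259·34 ≈ 107.43 ⇒ 107.
São Paulo: 342 lies in 101–360, so I_lo=101, I_hi=150, C_lo=101, C_hi=360.
(150−101)/(360−101) × (342−101) + 101 = 49/259 × 241 + 101 ≈ 146.59 → 147.
Jakarta: 259 lies in 101–360, so I_lo=101, I_hi=150, C_lo=101, C_hi=360.
(150−101)/(360−101) × (259−101) + 101 = 49/259 × 158 + 101 ≈ 130.89 → 131.
AQIs: Kraków=97, Phoenix=107, São Paulo=147, Jakarta=131. Sum = 97 + 107 + 147 + 131 = 482.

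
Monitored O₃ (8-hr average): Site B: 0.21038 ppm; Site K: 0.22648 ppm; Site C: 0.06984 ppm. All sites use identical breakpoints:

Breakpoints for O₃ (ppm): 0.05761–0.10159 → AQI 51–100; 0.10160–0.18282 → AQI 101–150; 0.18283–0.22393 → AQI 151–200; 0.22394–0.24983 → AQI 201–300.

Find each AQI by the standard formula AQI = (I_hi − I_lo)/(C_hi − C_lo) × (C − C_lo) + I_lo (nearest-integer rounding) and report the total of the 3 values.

Site B 0.21038: bracket 0.18283–0.22393 → index 151–200; slope 49/0.04110, offset 0.02755.
AQI = 151 + 49/0.04110·0.02755 ≈ 183.85 ⇒ 184.
Site K: 0.22648 ∈ [0.22394, 0.24983] ↔ index [201, 300].
201 + (0.22648−0.22394)·(300−201)/(0.24983−0.22394) = 201 + 0.00254·99/0.02589 ≈ 210.71, so AQI = 211.
Site C: row 0.05761–0.10159 (AQI 51–100). (100−51)·(0.06984−0.05761)/(0.10159−0.05761) + 51 = 49·0.01223/0.04398 + 51 ≈ 64.63 → 65.
AQIs: Site B=184, Site K=211, Site C=65. Sum = 184 + 211 + 65 = 460.

460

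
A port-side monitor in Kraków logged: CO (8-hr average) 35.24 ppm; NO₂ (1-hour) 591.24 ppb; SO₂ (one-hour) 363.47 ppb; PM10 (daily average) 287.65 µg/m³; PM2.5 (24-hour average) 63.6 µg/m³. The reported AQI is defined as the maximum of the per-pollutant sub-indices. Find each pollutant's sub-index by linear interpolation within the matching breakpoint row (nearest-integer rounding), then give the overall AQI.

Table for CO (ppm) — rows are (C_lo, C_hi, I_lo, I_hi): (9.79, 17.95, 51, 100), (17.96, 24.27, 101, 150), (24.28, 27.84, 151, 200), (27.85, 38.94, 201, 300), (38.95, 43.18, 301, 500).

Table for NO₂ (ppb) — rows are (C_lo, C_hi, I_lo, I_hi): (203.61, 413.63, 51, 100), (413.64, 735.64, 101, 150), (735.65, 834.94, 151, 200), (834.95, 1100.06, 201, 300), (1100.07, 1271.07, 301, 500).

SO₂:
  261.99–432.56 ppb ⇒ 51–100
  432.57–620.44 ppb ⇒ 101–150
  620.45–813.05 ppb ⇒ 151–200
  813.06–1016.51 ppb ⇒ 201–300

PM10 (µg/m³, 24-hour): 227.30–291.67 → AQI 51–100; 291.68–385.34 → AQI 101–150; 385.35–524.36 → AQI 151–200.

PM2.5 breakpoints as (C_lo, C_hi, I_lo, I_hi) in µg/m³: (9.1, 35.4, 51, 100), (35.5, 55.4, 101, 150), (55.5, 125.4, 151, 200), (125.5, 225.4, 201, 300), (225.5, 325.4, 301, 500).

267

CO: 35.24 lies in 27.85–38.94, so I_lo=201, I_hi=300, C_lo=27.85, C_hi=38.94.
(300−201)/(38.94−27.85) × (35.24−27.85) + 201 = 99/11.09 × 7.39 + 201 ≈ 266.97 → 267.
NO₂: 591.24 lies in 413.64–735.64, so I_lo=101, I_hi=150, C_lo=413.64, C_hi=735.64.
(150−101)/(735.64−413.64) × (591.24−413.64) + 101 = 49/322.00 × 177.60 + 101 ≈ 128.03 → 128.
SO₂: 363.47 lies in 261.99–432.56, so I_lo=51, I_hi=100, C_lo=261.99, C_hi=432.56.
(100−51)/(432.56−261.99) × (363.47−261.99) + 51 = 49/170.57 × 101.48 + 51 ≈ 80.15 → 80.
PM10 287.65: bracket 227.30–291.67 → index 51–100; slope 49/64.37, offset 60.35.
AQI = 51 + 49/64.37·60.35 ≈ 96.94 ⇒ 97.
PM2.5: 63.6 lies in 55.5–125.4, so I_lo=151, I_hi=200, C_lo=55.5, C_hi=125.4.
(200−151)/(125.4−55.5) × (63.6−55.5) + 151 = 49/69.9 × 8.1 + 151 ≈ 156.68 → 157.
Sub-indices: CO→267, NO₂→128, SO₂→80, PM10→97, PM2.5→157. Overall AQI = max = 267; dominant pollutant is CO.
AQI 267: Very Unhealthy.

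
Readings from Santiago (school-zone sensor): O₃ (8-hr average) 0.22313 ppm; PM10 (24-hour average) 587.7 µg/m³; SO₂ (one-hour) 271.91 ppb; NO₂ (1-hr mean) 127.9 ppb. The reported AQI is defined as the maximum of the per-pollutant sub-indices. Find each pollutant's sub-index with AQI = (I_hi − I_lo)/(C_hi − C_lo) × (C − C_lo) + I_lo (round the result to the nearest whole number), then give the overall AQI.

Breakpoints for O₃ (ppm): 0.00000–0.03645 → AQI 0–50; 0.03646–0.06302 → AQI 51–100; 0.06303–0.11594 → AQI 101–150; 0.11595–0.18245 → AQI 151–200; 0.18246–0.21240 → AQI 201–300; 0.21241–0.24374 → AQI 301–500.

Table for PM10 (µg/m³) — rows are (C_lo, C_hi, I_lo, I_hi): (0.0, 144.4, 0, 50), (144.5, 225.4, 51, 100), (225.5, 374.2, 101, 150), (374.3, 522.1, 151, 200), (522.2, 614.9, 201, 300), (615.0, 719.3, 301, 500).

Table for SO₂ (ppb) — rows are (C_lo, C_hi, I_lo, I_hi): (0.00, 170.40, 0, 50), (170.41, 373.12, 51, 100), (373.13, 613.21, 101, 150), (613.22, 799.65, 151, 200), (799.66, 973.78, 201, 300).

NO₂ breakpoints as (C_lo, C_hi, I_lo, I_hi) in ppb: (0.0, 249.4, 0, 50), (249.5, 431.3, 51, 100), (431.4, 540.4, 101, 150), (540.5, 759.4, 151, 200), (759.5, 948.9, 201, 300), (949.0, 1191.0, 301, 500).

O₃: 0.22313 lies in 0.21241–0.24374, so I_lo=301, I_hi=500, C_lo=0.21241, C_hi=0.24374.
(500−301)/(0.24374−0.21241) × (0.22313−0.21241) + 301 = 199/0.03133 × 0.01072 + 301 ≈ 369.09 → 369.
PM10 587.7: bracket 522.2–614.9 → index 201–300; slope 99/92.7, offset 65.5.
AQI = 201 + 99/92.7·65.5 ≈ 270.95 ⇒ 271.
SO₂ 271.91: bracket 170.41–373.12 → index 51–100; slope 49/202.71, offset 101.50.
AQI = 51 + 49/202.71·101.50 ≈ 75.54 ⇒ 76.
NO₂ 127.9: bracket 0.0–249.4 → index 0–50; slope 50/249.4, offset 127.9.
AQI = 0 + 50/249.4·127.9 ≈ 25.64 ⇒ 26.
Sub-indices: O₃→369, PM10→271, SO₂→76, NO₂→26. Overall AQI = max = 369; dominant pollutant is O₃.

369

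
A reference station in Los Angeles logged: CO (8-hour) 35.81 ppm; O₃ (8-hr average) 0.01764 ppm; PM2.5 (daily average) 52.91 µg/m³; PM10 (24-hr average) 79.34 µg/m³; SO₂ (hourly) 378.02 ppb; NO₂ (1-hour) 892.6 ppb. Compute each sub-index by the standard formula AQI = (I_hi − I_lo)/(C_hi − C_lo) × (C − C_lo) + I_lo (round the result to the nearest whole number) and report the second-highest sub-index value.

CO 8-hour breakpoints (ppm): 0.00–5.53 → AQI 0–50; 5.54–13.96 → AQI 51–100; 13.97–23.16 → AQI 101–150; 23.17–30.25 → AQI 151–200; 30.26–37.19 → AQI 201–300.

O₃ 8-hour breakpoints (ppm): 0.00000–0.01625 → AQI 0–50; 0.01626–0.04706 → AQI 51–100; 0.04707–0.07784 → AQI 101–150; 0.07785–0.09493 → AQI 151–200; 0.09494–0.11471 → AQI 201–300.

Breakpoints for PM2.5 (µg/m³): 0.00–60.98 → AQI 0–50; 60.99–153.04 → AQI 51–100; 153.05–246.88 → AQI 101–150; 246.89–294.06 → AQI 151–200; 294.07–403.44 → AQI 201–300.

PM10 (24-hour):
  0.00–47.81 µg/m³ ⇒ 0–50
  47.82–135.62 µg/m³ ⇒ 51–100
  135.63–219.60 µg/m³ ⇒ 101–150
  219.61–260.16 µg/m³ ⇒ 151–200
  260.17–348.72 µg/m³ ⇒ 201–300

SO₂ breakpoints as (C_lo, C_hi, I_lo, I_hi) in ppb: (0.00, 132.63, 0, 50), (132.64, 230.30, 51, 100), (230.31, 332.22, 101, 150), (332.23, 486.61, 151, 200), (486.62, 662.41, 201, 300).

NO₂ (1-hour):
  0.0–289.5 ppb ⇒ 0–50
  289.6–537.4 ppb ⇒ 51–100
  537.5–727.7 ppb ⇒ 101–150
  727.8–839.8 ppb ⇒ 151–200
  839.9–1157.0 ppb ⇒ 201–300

CO 35.81: bracket 30.26–37.19 → index 201–300; slope 99/6.93, offset 5.55.
AQI = 201 + 99/6.93·5.55 ≈ 280.29 ⇒ 280.
O₃: 0.01764 lies in 0.01626–0.04706, so I_lo=51, I_hi=100, C_lo=0.01626, C_hi=0.04706.
(100−51)/(0.04706−0.01626) × (0.01764−0.01626) + 51 = 49/0.03080 × 0.00138 + 51 ≈ 53.20 → 53.
PM2.5 52.91: bracket 0.00–60.98 → index 0–50; slope 50/60.98, offset 52.91.
AQI = 0 + 50/60.98·52.91 ≈ 43.38 ⇒ 43.
PM10: row 47.82–135.62 (AQI 51–100). (100−51)·(79.34−47.82)/(135.62−47.82) + 51 = 49·31.52/87.80 + 51 ≈ 68.59 → 69.
SO₂ 378.02: bracket 332.23–486.61 → index 151–200; slope 49/154.38, offset 45.79.
AQI = 151 + 49/154.38·45.79 ≈ 165.53 ⇒ 166.
NO₂: row 839.9–1157.0 (AQI 201–300). (300−201)·(892.6−839.9)/(1157.0−839.9) + 201 = 99·52.7/317.1 + 201 ≈ 217.45 → 217.
Sub-indices: CO→280, O₃→53, PM2.5→43, PM10→69, SO₂→166, NO₂→217. Ranked high→low: 280, 217, 166, 69, 53, 43. Second-highest sub-index = 217.

217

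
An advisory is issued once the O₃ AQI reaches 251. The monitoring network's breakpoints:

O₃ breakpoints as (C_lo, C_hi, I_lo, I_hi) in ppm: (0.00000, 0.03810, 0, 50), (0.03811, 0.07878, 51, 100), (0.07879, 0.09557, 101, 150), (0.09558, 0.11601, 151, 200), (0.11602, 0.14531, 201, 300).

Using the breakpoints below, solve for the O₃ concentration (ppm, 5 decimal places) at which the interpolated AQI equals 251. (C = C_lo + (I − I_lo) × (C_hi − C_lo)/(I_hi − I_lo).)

AQI 251 lies in the 201–300 band, which corresponds to 0.11602–0.14531 ppm.
C = 0.11602 + (251−201)×(0.14531−0.11602)/(300−201) = 0.11602 + 50×0.02929/99 ≈ 0.1308129 ppm → 0.13081 ppm to 5 dp.

0.13081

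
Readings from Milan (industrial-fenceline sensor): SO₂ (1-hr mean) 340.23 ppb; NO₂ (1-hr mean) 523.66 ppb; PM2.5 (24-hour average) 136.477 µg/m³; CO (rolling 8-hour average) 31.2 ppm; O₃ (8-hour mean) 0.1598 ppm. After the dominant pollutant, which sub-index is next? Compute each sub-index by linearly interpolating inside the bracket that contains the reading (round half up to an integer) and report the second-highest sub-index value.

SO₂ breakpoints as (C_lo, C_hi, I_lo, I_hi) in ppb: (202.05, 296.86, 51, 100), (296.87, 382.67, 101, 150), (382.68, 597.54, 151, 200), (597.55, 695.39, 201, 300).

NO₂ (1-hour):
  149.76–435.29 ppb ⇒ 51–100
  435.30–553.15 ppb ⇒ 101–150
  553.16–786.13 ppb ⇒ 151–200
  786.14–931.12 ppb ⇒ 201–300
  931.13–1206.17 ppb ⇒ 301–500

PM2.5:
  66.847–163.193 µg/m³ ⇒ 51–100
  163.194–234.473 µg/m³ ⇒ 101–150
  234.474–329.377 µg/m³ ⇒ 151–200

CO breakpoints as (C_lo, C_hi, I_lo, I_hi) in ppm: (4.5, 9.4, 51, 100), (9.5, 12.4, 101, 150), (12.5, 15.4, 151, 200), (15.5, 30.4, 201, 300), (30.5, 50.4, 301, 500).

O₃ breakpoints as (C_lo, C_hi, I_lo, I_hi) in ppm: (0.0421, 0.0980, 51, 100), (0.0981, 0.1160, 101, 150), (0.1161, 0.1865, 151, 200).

181

SO₂: row 296.87–382.67 (AQI 101–150). (150−101)·(340.23−296.87)/(382.67−296.87) + 101 = 49·43.36/85.80 + 101 ≈ 125.76 → 126.
NO₂: 523.66 ∈ [435.30, 553.15] ↔ index [101, 150].
101 + (523.66−435.30)·(150−101)/(553.15−435.30) = 101 + 88.36·49/117.85 ≈ 137.74, so AQI = 138.
PM2.5: 136.477 lies in 66.847–163.193, so I_lo=51, I_hi=100, C_lo=66.847, C_hi=163.193.
(100−51)/(163.193−66.847) × (136.477−66.847) + 51 = 49/96.346 × 69.630 + 51 ≈ 86.41 → 86.
CO 31.2: bracket 30.5–50.4 → index 301–500; slope 199/19.9, offset 0.7.
AQI = 301 + 199/19.9·0.7 ≈ 308.00 ⇒ 308.
O₃ 0.1598: bracket 0.1161–0.1865 → index 151–200; slope 49/0.0704, offset 0.0437.
AQI = 151 + 49/0.0704·0.0437 ≈ 181.42 ⇒ 181.
Sub-indices: SO₂→126, NO₂→138, PM2.5→86, CO→308, O₃→181. Ranked high→low: 308, 181, 138, 126, 86. Second-highest sub-index = 181.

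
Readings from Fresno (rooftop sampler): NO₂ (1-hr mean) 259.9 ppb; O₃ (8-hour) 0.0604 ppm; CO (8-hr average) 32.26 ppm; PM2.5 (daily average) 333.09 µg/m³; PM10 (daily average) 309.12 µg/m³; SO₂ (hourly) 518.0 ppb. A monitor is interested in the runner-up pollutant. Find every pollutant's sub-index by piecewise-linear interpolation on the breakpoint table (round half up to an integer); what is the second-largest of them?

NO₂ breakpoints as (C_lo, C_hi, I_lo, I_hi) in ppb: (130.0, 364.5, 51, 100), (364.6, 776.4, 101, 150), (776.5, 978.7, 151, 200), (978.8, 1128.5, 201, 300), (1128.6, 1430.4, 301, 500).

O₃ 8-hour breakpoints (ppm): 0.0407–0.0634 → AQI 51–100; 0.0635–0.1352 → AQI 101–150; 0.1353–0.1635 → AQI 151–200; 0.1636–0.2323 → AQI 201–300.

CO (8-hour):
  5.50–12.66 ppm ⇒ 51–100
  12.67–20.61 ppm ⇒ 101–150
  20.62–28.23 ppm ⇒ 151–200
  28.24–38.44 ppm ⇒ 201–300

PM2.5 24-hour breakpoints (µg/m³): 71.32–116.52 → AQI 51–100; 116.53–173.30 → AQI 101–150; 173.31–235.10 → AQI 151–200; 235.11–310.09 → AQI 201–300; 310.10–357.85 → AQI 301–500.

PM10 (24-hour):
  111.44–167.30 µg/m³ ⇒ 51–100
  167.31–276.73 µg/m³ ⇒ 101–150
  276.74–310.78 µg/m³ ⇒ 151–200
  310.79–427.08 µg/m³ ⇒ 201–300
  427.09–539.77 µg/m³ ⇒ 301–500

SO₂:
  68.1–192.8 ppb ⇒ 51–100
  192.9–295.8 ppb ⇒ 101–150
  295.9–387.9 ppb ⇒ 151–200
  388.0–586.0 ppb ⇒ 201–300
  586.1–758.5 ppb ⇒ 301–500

NO₂: 259.9 lies in 130.0–364.5, so I_lo=51, I_hi=100, C_lo=130.0, C_hi=364.5.
(100−51)/(364.5−130.0) × (259.9−130.0) + 51 = 49/234.5 × 129.9 + 51 ≈ 78.14 → 78.
O₃: 0.0604 ∈ [0.0407, 0.0634] ↔ index [51, 100].
51 + (0.0604−0.0407)·(100−51)/(0.0634−0.0407) = 51 + 0.0197·49/0.0227 ≈ 93.52, so AQI = 94.
CO 32.26: bracket 28.24–38.44 → index 201–300; slope 99/10.20, offset 4.02.
AQI = 201 + 99/10.20·4.02 ≈ 240.02 ⇒ 240.
PM2.5 333.09: bracket 310.10–357.85 → index 301–500; slope 199/47.75, offset 22.99.
AQI = 301 + 199/47.75·22.99 ≈ 396.81 ⇒ 397.
PM10 309.12: bracket 276.74–310.78 → index 151–200; slope 49/34.04, offset 32.38.
AQI = 151 + 49/34.04·32.38 ≈ 197.61 ⇒ 198.
SO₂: 518.0 lies in 388.0–586.0, so I_lo=201, I_hi=300, C_lo=388.0, C_hi=586.0.
(300−201)/(586.0−388.0) × (518.0−388.0) + 201 = 99/198.0 × 130.0 + 201 ≈ 266.00 → 266.
Sub-indices: NO₂→78, O₃→94, CO→240, PM2.5→397, PM10→198, SO₂→266. Ranked high→low: 397, 266, 240, 198, 94, 78. Second-highest sub-index = 266.

266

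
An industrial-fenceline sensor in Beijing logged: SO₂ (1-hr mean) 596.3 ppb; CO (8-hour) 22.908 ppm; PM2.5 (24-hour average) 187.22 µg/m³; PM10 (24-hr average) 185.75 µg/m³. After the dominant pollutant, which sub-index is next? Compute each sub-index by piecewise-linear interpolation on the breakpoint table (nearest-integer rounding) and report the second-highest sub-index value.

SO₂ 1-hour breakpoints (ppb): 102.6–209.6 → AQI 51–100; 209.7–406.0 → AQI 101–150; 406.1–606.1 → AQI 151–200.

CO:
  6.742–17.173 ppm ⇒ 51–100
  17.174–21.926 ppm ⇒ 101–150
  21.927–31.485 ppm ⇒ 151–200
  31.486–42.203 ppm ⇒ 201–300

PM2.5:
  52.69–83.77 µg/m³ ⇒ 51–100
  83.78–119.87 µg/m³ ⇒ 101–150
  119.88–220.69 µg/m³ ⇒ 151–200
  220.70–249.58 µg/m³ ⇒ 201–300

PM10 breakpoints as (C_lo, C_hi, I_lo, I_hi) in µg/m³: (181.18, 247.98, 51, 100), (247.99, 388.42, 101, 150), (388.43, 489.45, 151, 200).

184

SO₂: 596.3 ∈ [406.1, 606.1] ↔ index [151, 200].
151 + (596.3−406.1)·(200−151)/(606.1−406.1) = 151 + 190.2·49/200.0 ≈ 197.60, so AQI = 198.
CO: 22.908 ∈ [21.927, 31.485] ↔ index [151, 200].
151 + (22.908−21.927)·(200−151)/(31.485−21.927) = 151 + 0.981·49/9.558 ≈ 156.03, so AQI = 156.
PM2.5 187.22: bracket 119.88–220.69 → index 151–200; slope 49/100.81, offset 67.34.
AQI = 151 + 49/100.81·67.34 ≈ 183.73 ⇒ 184.
PM10: 185.75 ∈ [181.18, 247.98] ↔ index [51, 100].
51 + (185.75−181.18)·(100−51)/(247.98−181.18) = 51 + 4.57·49/66.80 ≈ 54.35, so AQI = 54.
Sub-indices: SO₂→198, CO→156, PM2.5→184, PM10→54. Ranked high→low: 198, 184, 156, 54. Second-highest sub-index = 184.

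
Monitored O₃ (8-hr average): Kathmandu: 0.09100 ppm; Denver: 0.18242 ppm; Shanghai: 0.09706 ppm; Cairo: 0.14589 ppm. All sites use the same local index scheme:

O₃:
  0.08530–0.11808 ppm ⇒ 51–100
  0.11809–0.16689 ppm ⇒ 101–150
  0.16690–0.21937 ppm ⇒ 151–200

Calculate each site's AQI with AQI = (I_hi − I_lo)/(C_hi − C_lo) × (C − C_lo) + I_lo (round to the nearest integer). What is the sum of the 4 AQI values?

Kathmandu: row 0.08530–0.11808 (AQI 51–100). (100−51)·(0.09100−0.08530)/(0.11808−0.08530) + 51 = 49·0.00570/0.03278 + 51 ≈ 59.52 → 60.
Denver: 0.18242 ∈ [0.16690, 0.21937] ↔ index [151, 200].
151 + (0.18242−0.16690)·(200−151)/(0.21937−0.16690) = 151 + 0.01552·49/0.05247 ≈ 165.49, so AQI = 165.
Shanghai: 0.09706 lies in 0.08530–0.11808, so I_lo=51, I_hi=100, C_lo=0.08530, C_hi=0.11808.
(100−51)/(0.11808−0.08530) × (0.09706−0.08530) + 51 = 49/0.03278 × 0.01176 + 51 ≈ 68.58 → 69.
Cairo 0.14589: bracket 0.11809–0.16689 → index 101–150; slope 49/0.04880, offset 0.02780.
AQI = 101 + 49/0.04880·0.02780 ≈ 128.91 ⇒ 129.
AQIs: Kathmandu=60, Denver=165, Shanghai=69, Cairo=129. Sum = 60 + 165 + 69 + 129 = 423.

423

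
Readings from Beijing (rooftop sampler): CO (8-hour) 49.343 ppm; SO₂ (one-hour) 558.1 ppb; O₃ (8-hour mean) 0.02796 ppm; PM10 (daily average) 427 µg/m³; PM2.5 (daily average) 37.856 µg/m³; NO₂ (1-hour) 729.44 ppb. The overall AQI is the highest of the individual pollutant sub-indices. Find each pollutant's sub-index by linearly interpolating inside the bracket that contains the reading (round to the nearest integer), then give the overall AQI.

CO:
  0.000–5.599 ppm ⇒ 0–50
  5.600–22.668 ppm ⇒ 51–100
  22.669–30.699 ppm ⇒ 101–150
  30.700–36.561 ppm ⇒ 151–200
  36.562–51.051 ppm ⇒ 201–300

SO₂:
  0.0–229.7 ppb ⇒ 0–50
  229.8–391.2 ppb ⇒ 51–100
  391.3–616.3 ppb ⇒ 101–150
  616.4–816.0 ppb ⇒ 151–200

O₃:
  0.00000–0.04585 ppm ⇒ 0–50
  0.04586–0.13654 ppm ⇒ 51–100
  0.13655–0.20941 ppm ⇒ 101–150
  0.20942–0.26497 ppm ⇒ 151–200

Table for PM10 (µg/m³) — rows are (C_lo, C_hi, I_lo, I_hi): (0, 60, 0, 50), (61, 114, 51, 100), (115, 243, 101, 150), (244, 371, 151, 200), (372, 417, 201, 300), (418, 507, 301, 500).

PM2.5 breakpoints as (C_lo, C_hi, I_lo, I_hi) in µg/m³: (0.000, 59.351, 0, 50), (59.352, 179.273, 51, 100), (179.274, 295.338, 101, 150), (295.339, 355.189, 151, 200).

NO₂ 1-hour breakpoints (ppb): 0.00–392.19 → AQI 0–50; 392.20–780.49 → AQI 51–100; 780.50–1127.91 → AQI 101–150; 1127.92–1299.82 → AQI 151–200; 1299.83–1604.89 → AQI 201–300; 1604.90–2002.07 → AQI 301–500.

CO: 49.343 ∈ [36.562, 51.051] ↔ index [201, 300].
201 + (49.343−36.562)·(300−201)/(51.051−36.562) = 201 + 12.781·99/14.489 ≈ 288.33, so AQI = 288.
SO₂: row 391.3–616.3 (AQI 101–150). (150−101)·(558.1−391.3)/(616.3−391.3) + 101 = 49·166.8/225.0 + 101 ≈ 137.33 → 137.
O₃: 0.02796 lies in 0.00000–0.04585, so I_lo=0, I_hi=50, C_lo=0.00000, C_hi=0.04585.
(50−0)/(0.04585−0.00000) × (0.02796−0.00000) + 0 = 50/0.04585 × 0.02796 + 0 ≈ 30.49 → 30.
PM10: 427 lies in 418–507, so I_lo=301, I_hi=500, C_lo=418, C_hi=507.
(500−301)/(507−418) × (427−418) + 301 = 199/89 × 9 + 301 ≈ 321.12 → 321.
PM2.5: 37.856 ∈ [0.000, 59.351] ↔ index [0, 50].
0 + (37.856−0.000)·(50−0)/(59.351−0.000) = 0 + 37.856·50/59.351 ≈ 31.89, so AQI = 32.
NO₂ 729.44: bracket 392.20–780.49 → index 51–100; slope 49/388.29, offset 337.24.
AQI = 51 + 49/388.29·337.24 ≈ 93.56 ⇒ 94.
Sub-indices: CO→288, SO₂→137, O₃→30, PM10→321, PM2.5→32, NO₂→94. Overall AQI = max = 321; dominant pollutant is PM10.
AQI 321: Hazardous.

321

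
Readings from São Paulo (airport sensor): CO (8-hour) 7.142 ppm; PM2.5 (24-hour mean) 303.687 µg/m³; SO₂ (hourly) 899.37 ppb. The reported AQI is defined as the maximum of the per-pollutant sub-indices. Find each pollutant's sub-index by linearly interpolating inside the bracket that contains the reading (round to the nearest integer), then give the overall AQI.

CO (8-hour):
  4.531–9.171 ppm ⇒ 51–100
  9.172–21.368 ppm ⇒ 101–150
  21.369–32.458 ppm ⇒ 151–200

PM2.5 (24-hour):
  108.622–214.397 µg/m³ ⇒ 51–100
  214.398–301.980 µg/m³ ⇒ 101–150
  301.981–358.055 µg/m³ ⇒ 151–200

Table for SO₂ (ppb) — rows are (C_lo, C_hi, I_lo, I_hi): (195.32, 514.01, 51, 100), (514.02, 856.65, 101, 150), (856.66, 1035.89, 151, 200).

163

CO 7.142: bracket 4.531–9.171 → index 51–100; slope 49/4.640, offset 2.611.
AQI = 51 + 49/4.640·2.611 ≈ 78.57 ⇒ 79.
PM2.5: 303.687 lies in 301.981–358.055, so I_lo=151, I_hi=200, C_lo=301.981, C_hi=358.055.
(200−151)/(358.055−301.981) × (303.687−301.981) + 151 = 49/56.074 × 1.706 + 151 ≈ 152.49 → 152.
SO₂: row 856.66–1035.89 (AQI 151–200). (200−151)·(899.37−856.66)/(1035.89−856.66) + 151 = 49·42.71/179.23 + 151 ≈ 162.68 → 163.
Sub-indices: CO→79, PM2.5→152, SO₂→163. Overall AQI = max = 163; dominant pollutant is SO₂.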